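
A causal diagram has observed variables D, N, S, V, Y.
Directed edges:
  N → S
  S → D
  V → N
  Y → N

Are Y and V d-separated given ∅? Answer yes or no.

Yes — Y ⊥ V | ∅.

Bayes-Ball from Y | ∅ reaches {D,N,S}.
V ∉ reach(Y|∅) ⇒ Y ⊥ V | ∅.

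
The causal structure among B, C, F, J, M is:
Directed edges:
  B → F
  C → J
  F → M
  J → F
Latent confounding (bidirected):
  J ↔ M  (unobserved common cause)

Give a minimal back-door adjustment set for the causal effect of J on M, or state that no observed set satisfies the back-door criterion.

J→M: no observed back-door set.

desc(J)\{J}={F,M}; candidates ⊆ {B,C}.
J↔M: latent back-door arc(s) into J.
size 0: {}; under {} J still reaches {C,M} ∋ M.
size 1: {B}, {C}; under {B} J still reaches {C,M} ∋ M.
size 2: {B,C}; under {B,C} J still reaches {M} ∋ M.
J↔M cannot be blocked by any observed set — no back-door set.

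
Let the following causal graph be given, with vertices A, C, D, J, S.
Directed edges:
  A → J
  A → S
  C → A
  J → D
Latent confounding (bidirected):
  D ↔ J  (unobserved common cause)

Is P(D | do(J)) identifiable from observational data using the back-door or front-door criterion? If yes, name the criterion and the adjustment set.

desc(J)\{J}={D}; candidates ⊆ {A,C,S}.
J↔D: latent back-door arc(s) into J.
size 0: {}; under {} J still reaches {A,C,D,S} ∋ D.
size 1: {A}, {C}, {S}; under {A} J still reaches {D} ∋ D.
size 2: {A,C}, {A,S}, {C,S}; under {A,C} J still reaches {D} ∋ D.
J↔D cannot be blocked by any observed set — no back-door set.
No mediator lies on a directed J→…→D path.
Neither criterion identifies P(D|do(J)) in this graph.

P(D|do(J)): not identifiable (no BD/FD set).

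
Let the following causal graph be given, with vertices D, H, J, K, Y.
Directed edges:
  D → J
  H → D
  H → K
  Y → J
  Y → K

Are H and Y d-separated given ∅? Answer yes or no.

Bayes-Ball from H | ∅ reaches {D,J,K}.
Y ∉ reach(H|∅) ⇒ H ⊥ Y | ∅.

Yes — H ⊥ Y | ∅.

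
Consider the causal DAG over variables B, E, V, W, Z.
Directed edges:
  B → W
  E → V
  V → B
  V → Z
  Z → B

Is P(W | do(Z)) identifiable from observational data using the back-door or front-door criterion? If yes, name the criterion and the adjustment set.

P(W|do(Z)): backdoor, adjust for {V}.

desc(Z)\{Z}={B,W}; candidates ⊆ {E,V}.
size 0: {}; under {} Z still reaches {B,E,V,W} ∋ W.
{V}: Z⊥W given {V} in G with Z→· removed — back-door holds.
P(W|do(Z)) = Σ_{V} P(W|Z,V)·P(V).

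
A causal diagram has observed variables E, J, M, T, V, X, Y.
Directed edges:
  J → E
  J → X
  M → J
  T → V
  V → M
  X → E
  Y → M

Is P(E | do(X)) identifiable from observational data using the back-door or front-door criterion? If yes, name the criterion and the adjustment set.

P(E|do(X)): backdoor, adjust for {J}.

desc(X)\{X}={E}; candidates ⊆ {J,M,T,V,Y}.
size 0: {}; under {} X still reaches {E,J,M,T,V,Y} ∋ E.
{J}: X⊥E given {J} in G with X→· removed — back-door holds.
P(E|do(X)) = Σ_{J} P(E|X,J)·P(J).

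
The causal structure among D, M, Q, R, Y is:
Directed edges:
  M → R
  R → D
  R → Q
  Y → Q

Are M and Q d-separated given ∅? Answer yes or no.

No — M and Q are d-connected given ∅.

Bayes-Ball from M | ∅ reaches {D,Q,R}.
Q ∈ reach(M|∅) ⇒ M ⊥̸ Q | ∅.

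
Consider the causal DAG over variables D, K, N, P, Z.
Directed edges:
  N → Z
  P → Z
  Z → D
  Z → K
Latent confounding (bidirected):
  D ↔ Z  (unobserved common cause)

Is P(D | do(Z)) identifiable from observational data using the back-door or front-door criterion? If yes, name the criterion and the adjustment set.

desc(Z)\{Z}={D,K}; candidates ⊆ {N,P}.
Z↔D: latent back-door arc(s) into Z.
size 0: {}; under {} Z still reaches {D,N,P} ∋ D.
size 1: {N}, {P}; under {N} Z still reaches {D,P} ∋ D.
size 2: {N,P}; under {N,P} Z still reaches {D} ∋ D.
Z↔D cannot be blocked by any observed set — no back-door set.
No mediator lies on a directed Z→…→D path.
Neither criterion identifies P(D|do(Z)) in this graph.

P(D|do(Z)): not identifiable (no BD/FD set).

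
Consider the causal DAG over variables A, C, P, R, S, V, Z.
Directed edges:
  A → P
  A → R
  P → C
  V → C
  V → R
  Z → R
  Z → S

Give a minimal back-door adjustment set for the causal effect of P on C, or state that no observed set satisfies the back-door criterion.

desc(P)\{P}={C}; candidates ⊆ {A,R,S,V,Z}.
∅: P⊥C given ∅ in G with P→· removed — back-door holds.

P→C: minimal back-door set ∅.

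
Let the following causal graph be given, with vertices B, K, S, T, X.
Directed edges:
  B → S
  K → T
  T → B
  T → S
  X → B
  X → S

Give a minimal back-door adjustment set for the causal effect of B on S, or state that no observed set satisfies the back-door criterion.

B→S: minimal back-door set {T, X}.

desc(B)\{B}={S}; candidates ⊆ {K,T,X}.
size 0: {}; under {} B still reaches {K,S,T,X} ∋ S.
size 1: {K}, {T}, {X}; under {K} B still reaches {S,T,X} ∋ S.
{T,X}: B⊥S given {T,X} in G with B→· removed — back-door holds.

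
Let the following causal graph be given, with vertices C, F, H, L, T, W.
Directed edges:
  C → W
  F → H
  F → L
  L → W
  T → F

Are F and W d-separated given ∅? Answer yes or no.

No — F and W are d-connected given ∅.

Bayes-Ball from F | ∅ reaches {H,L,T,W}.
W ∈ reach(F|∅) ⇒ F ⊥̸ W | ∅.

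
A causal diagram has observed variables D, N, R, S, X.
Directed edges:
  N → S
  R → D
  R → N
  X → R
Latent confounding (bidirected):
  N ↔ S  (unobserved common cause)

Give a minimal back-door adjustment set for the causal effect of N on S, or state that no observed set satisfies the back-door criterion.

desc(N)\{N}={S}; candidates ⊆ {D,R,X}.
N↔S: latent back-door arc(s) into N.
size 0: {}; under {} N still reaches {D,R,S,X} ∋ S.
size 1: {D}, {R}, {X}; under {D} N still reaches {R,S,X} ∋ S.
size 2: {D,R}, {D,X}, {R,X}; under {D,R} N still reaches {S} ∋ S.
N↔S cannot be blocked by any observed set — no back-door set.

N→S: no observed back-door set.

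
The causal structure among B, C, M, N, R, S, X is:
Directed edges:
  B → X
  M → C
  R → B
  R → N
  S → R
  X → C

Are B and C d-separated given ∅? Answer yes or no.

Bayes-Ball from B | ∅ reaches {C,N,R,S,X}.
C ∈ reach(B|∅) ⇒ B ⊥̸ C | ∅.

No — B and C are d-connected given ∅.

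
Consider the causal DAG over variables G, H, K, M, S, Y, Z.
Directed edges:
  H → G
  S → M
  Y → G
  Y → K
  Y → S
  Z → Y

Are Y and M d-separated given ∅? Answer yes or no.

Bayes-Ball from Y | ∅ reaches {G,K,M,S,Z}.
M ∈ reach(Y|∅) ⇒ Y ⊥̸ M | ∅.

No — Y and M are d-connected given ∅.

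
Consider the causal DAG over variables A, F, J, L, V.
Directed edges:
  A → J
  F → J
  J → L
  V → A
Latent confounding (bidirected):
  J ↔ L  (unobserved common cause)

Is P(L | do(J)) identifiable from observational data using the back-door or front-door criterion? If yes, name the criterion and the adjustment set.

P(L|do(J)): not identifiable (no BD/FD set).

desc(J)\{J}={L}; candidates ⊆ {A,F,V}.
J↔L: latent back-door arc(s) into J.
size 0: {}; under {} J still reaches {A,F,L,V} ∋ L.
size 1: {A}, {F}, {V}; under {A} J still reaches {F,L} ∋ L.
size 2: {A,F}, {A,V}, {F,V}; under {A,F} J still reaches {L} ∋ L.
J↔L cannot be blocked by any observed set — no back-door set.
No mediator lies on a directed J→…→L path.
Neither criterion identifies P(L|do(J)) in this graph.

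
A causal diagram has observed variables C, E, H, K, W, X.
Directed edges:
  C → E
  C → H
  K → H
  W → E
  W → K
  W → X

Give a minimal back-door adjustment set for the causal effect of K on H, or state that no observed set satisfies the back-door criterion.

K→H: minimal back-door set ∅.

desc(K)\{K}={H}; candidates ⊆ {C,E,W,X}.
∅: K⊥H given ∅ in G with K→· removed — back-door holds.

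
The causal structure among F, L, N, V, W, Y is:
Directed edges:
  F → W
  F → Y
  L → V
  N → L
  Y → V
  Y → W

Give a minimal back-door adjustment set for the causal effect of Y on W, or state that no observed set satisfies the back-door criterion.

desc(Y)\{Y}={V,W}; candidates ⊆ {F,L,N}.
size 0: {}; under {} Y still reaches {F,W} ∋ W.
{F}: Y⊥W given {F} in G with Y→· removed — back-door holds.

Y→W: minimal back-door set {F}.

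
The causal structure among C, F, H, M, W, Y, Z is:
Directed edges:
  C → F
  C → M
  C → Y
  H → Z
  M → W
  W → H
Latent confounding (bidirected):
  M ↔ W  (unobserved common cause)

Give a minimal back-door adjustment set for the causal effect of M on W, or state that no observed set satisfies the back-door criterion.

M→W: no observed back-door set.

desc(M)\{M}={H,W,Z}; candidates ⊆ {C,F,Y}.
M↔W: latent back-door arc(s) into M.
size 0: {}; under {} M still reaches {C,F,H,W,Y,Z} ∋ W.
size 1: {C}, {F}, {Y}; under {C} M still reaches {H,W,Z} ∋ W.
size 2: {C,F}, {C,Y}, {F,Y}; under {C,F} M still reaches {H,W,Z} ∋ W.
M↔W cannot be blocked by any observed set — no back-door set.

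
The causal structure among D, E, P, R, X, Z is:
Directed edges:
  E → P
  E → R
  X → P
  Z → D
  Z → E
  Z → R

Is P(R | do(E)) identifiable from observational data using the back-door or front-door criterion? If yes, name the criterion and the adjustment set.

P(R|do(E)): backdoor, adjust for {Z}.

desc(E)\{E}={P,R}; candidates ⊆ {D,X,Z}.
size 0: {}; under {} E still reaches {D,R,Z} ∋ R.
{Z}: E⊥R given {Z} in G with E→· removed — back-door holds.
P(R|do(E)) = Σ_{Z} P(R|E,Z)·P(Z).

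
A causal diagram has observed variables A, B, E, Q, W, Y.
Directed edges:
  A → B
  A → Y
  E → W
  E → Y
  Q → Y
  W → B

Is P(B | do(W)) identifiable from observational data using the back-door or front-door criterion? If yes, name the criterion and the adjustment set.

desc(W)\{W}={B}; candidates ⊆ {A,E,Q,Y}.
∅: W⊥B given ∅ in G with W→· removed — back-door holds.
P(B|do(W)) = P(B|W) — no adjustment needed.

P(B|do(W)): backdoor, adjust for ∅.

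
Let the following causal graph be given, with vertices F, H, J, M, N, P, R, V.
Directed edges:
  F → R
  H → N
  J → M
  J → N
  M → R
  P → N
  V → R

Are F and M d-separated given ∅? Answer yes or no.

Yes — F ⊥ M | ∅.

Bayes-Ball from F | ∅ reaches {R}.
M ∉ reach(F|∅) ⇒ F ⊥ M | ∅.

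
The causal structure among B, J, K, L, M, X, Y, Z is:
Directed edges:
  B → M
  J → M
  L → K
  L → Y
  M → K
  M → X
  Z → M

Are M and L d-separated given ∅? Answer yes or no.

Yes — M ⊥ L | ∅.

Bayes-Ball from M | ∅ reaches {B,J,K,X,Z}.
L ∉ reach(M|∅) ⇒ M ⊥ L | ∅.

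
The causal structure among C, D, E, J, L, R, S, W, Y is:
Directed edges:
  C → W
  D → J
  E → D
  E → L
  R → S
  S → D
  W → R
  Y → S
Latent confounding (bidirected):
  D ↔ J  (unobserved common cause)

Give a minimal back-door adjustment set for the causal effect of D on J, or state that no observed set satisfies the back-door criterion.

desc(D)\{D}={J}; candidates ⊆ {C,E,L,R,S,W,Y}.
D↔J: latent back-door arc(s) into D.
size 0: {}; under {} D still reaches {C,E,J,L,R,S,W,Y} ∋ J.
size 1: {C}, {E}, {L} …(+4); under {C} D still reaches {E,J,L,R,S,W,Y} ∋ J.
size 2: {C,E}, {C,L}, {C,R} …(+18); under {C,E} D still reaches {J,R,S,W,Y} ∋ J.
D↔J cannot be blocked by any observed set — no back-door set.

D→J: no observed back-door set.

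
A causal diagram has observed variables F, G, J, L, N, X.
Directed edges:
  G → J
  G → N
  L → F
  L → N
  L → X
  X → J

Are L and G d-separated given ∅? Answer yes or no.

Yes — L ⊥ G | ∅.

Bayes-Ball from L | ∅ reaches {F,J,N,X}.
G ∉ reach(L|∅) ⇒ L ⊥ G | ∅.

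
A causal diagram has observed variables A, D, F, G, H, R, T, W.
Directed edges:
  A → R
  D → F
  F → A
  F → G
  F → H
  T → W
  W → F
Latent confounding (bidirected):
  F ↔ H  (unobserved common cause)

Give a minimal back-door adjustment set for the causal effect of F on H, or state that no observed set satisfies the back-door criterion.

F→H: no observed back-door set.

desc(F)\{F}={A,G,H,R}; candidates ⊆ {D,T,W}.
F↔H: latent back-door arc(s) into F.
size 0: {}; under {} F still reaches {D,H,T,W} ∋ H.
size 1: {D}, {T}, {W}; under {D} F still reaches {H,T,W} ∋ H.
size 2: {D,T}, {D,W}, {T,W}; under {D,T} F still reaches {H,W} ∋ H.
F↔H cannot be blocked by any observed set — no back-door set.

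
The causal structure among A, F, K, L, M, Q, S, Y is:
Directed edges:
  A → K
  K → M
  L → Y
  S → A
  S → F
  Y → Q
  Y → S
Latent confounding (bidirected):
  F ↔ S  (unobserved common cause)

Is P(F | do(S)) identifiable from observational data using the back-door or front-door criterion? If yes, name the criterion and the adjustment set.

P(F|do(S)): not identifiable (no BD/FD set).

desc(S)\{S}={A,F,K,M}; candidates ⊆ {L,Q,Y}.
S↔F: latent back-door arc(s) into S.
size 0: {}; under {} S still reaches {F,L,Q,Y} ∋ F.
size 1: {L}, {Q}, {Y}; under {L} S still reaches {F,Q,Y} ∋ F.
size 2: {L,Q}, {L,Y}, {Q,Y}; under {L,Q} S still reaches {F,Y} ∋ F.
S↔F cannot be blocked by any observed set — no back-door set.
No mediator lies on a directed S→…→F path.
Neither criterion identifies P(F|do(S)) in this graph.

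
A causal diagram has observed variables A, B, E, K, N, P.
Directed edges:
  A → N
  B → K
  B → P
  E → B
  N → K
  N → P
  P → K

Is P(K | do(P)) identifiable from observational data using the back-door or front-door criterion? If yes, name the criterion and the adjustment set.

P(K|do(P)): backdoor, adjust for {B, N}.

desc(P)\{P}={K}; candidates ⊆ {A,B,E,N}.
size 0: {}; under {} P still reaches {A,B,E,K,N} ∋ K.
size 1: {A}, {B}, {E} …(+1); under {A} P still reaches {B,E,K,N} ∋ K.
{B,N}: P⊥K given {B,N} in G with P→· removed — back-door holds.
P(K|do(P)) = Σ_{B,N} P(K|P,B,N)·P(B,N).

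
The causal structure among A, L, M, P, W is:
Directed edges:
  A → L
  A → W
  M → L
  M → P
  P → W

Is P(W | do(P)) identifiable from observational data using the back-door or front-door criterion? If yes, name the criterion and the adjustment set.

desc(P)\{P}={W}; candidates ⊆ {A,L,M}.
∅: P⊥W given ∅ in G with P→· removed — back-door holds.
P(W|do(P)) = P(W|P) — no adjustment needed.

P(W|do(P)): backdoor, adjust for ∅.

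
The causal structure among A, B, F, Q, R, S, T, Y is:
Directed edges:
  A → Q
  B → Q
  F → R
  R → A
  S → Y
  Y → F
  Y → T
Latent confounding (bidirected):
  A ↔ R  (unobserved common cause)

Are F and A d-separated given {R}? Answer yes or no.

Bayes-Ball from F | {R} reaches {A,Q,S,T,Y}.
A ∈ reach(F|{R}) ⇒ F ⊥̸ A | {R}.

No — F and A are d-connected given {R}.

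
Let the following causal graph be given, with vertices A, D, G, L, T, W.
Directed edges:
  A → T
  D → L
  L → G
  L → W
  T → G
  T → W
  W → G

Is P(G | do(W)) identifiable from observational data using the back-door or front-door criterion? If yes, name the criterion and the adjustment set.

desc(W)\{W}={G}; candidates ⊆ {A,D,L,T}.
size 0: {}; under {} W still reaches {A,D,G,L,T} ∋ G.
size 1: {A}, {D}, {L} …(+1); under {A} W still reaches {D,G,L,T} ∋ G.
{L,T}: W⊥G given {L,T} in G with W→· removed — back-door holds.
P(G|do(W)) = Σ_{L,T} P(G|W,L,T)·P(L,T).

P(G|do(W)): backdoor, adjust for {L, T}.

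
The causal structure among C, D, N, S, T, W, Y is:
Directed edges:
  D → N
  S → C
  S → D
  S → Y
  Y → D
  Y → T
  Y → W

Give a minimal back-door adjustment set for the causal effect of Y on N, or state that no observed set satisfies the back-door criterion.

Y→N: minimal back-door set {S}.

desc(Y)\{Y}={D,N,T,W}; candidates ⊆ {C,S}.
size 0: {}; under {} Y still reaches {C,D,N,S} ∋ N.
{S}: Y⊥N given {S} in G with Y→· removed — back-door holds.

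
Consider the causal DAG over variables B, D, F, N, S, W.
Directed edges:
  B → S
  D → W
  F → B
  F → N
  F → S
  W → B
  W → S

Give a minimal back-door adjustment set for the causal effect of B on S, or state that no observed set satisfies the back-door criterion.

B→S: minimal back-door set {F, W}.

desc(B)\{B}={S}; candidates ⊆ {D,F,N,W}.
size 0: {}; under {} B still reaches {D,F,N,S,W} ∋ S.
size 1: {D}, {F}, {N} …(+1); under {D} B still reaches {F,N,S,W} ∋ S.
{F,W}: B⊥S given {F,W} in G with B→· removed — back-door holds.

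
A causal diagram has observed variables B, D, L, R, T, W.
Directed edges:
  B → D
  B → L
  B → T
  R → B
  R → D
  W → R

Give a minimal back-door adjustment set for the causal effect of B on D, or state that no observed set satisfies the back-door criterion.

desc(B)\{B}={D,L,T}; candidates ⊆ {R,W}.
size 0: {}; under {} B still reaches {D,R,W} ∋ D.
{R}: B⊥D given {R} in G with B→· removed — back-door holds.

B→D: minimal back-door set {R}.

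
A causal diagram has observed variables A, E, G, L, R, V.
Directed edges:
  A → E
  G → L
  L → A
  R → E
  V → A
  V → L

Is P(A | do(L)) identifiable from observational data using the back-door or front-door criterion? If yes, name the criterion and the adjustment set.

P(A|do(L)): backdoor, adjust for {V}.

desc(L)\{L}={A,E}; candidates ⊆ {G,R,V}.
size 0: {}; under {} L still reaches {A,E,G,V} ∋ A.
{V}: L⊥A given {V} in G with L→· removed — back-door holds.
P(A|do(L)) = Σ_{V} P(A|L,V)·P(V).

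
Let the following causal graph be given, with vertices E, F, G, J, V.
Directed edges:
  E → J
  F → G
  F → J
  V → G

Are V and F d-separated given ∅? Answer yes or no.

Bayes-Ball from V | ∅ reaches {G}.
F ∉ reach(V|∅) ⇒ V ⊥ F | ∅.

Yes — V ⊥ F | ∅.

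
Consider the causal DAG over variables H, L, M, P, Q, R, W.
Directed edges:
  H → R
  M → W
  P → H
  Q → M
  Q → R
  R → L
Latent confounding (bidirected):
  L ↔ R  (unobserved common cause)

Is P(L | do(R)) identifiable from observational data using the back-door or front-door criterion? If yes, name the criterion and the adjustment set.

P(L|do(R)): not identifiable (no BD/FD set).

desc(R)\{R}={L}; candidates ⊆ {H,M,P,Q,W}.
R↔L: latent back-door arc(s) into R.
size 0: {}; under {} R still reaches {H,L,M,P,Q,W} ∋ L.
size 1: {H}, {M}, {P} …(+2); under {H} R still reaches {L,M,Q,W} ∋ L.
size 2: {H,M}, {H,P}, {H,Q} …(+7); under {H,M} R still reaches {L,Q} ∋ L.
R↔L cannot be blocked by any observed set — no back-door set.
No mediator lies on a directed R→…→L path.
Neither criterion identifies P(L|do(R)) in this graph.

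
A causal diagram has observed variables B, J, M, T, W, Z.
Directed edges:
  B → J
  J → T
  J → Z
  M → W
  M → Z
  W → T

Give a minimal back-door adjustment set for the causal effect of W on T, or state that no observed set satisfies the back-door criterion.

W→T: minimal back-door set ∅.

desc(W)\{W}={T}; candidates ⊆ {B,J,M,Z}.
∅: W⊥T given ∅ in G with W→· removed — back-door holds.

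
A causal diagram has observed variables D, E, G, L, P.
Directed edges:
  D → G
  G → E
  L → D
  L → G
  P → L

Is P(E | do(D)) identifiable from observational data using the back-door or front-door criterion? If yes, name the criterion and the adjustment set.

P(E|do(D)): backdoor, adjust for {L}.

desc(D)\{D}={E,G}; candidates ⊆ {L,P}.
size 0: {}; under {} D still reaches {E,G,L,P} ∋ E.
{L}: D⊥E given {L} in G with D→· removed — back-door holds.
P(E|do(D)) = Σ_{L} P(E|D,L)·P(L).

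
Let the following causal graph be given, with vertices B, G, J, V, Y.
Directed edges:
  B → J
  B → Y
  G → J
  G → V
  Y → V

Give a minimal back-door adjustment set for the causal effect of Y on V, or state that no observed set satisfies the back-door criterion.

Y→V: minimal back-door set ∅.

desc(Y)\{Y}={V}; candidates ⊆ {B,G,J}.
∅: Y⊥V given ∅ in G with Y→· removed — back-door holds.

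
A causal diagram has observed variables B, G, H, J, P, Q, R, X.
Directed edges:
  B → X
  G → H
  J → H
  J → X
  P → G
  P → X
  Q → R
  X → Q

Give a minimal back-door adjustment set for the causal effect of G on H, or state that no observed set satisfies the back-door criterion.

G→H: minimal back-door set ∅.

desc(G)\{G}={H}; candidates ⊆ {B,J,P,Q,R,X}.
∅: G⊥H given ∅ in G with G→· removed — back-door holds.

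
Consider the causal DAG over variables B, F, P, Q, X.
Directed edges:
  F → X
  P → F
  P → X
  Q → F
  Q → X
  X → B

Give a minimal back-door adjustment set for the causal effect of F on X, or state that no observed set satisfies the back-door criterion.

F→X: minimal back-door set {P, Q}.

desc(F)\{F}={B,X}; candidates ⊆ {P,Q}.
size 0: {}; under {} F still reaches {B,P,Q,X} ∋ X.
size 1: {P}, {Q}; under {P} F still reaches {B,Q,X} ∋ X.
{P,Q}: F⊥X given {P,Q} in G with F→· removed — back-door holds.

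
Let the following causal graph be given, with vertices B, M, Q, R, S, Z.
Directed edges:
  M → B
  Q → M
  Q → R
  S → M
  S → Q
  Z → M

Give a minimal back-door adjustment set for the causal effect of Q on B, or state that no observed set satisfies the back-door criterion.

Q→B: minimal back-door set {S}.

desc(Q)\{Q}={B,M,R}; candidates ⊆ {S,Z}.
size 0: {}; under {} Q still reaches {B,M,S} ∋ B.
{S}: Q⊥B given {S} in G with Q→· removed — back-door holds.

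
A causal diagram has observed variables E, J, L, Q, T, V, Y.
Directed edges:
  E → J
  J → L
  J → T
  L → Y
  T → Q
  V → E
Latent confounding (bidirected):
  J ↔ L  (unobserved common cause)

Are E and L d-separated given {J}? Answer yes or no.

Bayes-Ball from E | {J} reaches {L,V,Y}.
L ∈ reach(E|{J}) ⇒ E ⊥̸ L | {J}.

No — E and L are d-connected given {J}.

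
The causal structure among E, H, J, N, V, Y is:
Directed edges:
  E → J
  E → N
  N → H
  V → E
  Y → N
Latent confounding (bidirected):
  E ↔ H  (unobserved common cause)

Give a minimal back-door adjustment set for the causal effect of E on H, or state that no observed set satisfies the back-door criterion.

E→H: no observed back-door set.

desc(E)\{E}={H,J,N}; candidates ⊆ {V,Y}.
E↔H: latent back-door arc(s) into E.
size 0: {}; under {} E still reaches {H,V} ∋ H.
size 1: {V}, {Y}; under {V} E still reaches {H} ∋ H.
size 2: {V,Y}; under {V,Y} E still reaches {H} ∋ H.
E↔H cannot be blocked by any observed set — no back-door set.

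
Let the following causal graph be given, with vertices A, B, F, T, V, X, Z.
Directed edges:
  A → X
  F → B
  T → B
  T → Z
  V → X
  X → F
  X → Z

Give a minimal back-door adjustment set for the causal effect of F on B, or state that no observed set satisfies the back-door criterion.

desc(F)\{F}={B}; candidates ⊆ {A,T,V,X,Z}.
∅: F⊥B given ∅ in G with F→· removed — back-door holds.

F→B: minimal back-door set ∅.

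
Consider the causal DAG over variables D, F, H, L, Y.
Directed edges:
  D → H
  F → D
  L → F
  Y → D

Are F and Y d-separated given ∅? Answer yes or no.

Bayes-Ball from F | ∅ reaches {D,H,L}.
Y ∉ reach(F|∅) ⇒ F ⊥ Y | ∅.

Yes — F ⊥ Y | ∅.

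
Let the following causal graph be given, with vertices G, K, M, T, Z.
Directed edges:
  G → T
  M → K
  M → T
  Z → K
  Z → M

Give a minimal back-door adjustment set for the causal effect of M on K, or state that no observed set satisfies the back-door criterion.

desc(M)\{M}={K,T}; candidates ⊆ {G,Z}.
size 0: {}; under {} M still reaches {K,Z} ∋ K.
{Z}: M⊥K given {Z} in G with M→· removed — back-door holds.

M→K: minimal back-door set {Z}.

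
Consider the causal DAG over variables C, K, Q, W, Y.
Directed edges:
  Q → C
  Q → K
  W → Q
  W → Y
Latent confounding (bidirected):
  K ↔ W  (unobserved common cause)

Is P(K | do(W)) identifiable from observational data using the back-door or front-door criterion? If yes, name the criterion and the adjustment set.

P(K|do(W)): frontdoor, adjust for {Q}.

desc(W)\{W}={C,K,Q,Y}; candidates ⊆ {—}.
W↔K: latent back-door arc(s) into W.
size 0: {}; under {} W still reaches {K} ∋ K.
W↔K cannot be blocked by any observed set — no back-door set.
{Q}: (i) intercepts every directed W→K path; (ii) no back-door W→{Q}; (iii) {W} blocks every back-door {Q}→K. Front-door holds.
P(K|do(W)) = Σ_{Q} P(Q|W) Σ_{W'} P(K|Q,W')P(W').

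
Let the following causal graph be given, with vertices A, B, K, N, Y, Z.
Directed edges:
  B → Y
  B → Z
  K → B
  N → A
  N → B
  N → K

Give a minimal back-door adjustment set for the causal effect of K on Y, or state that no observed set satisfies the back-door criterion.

desc(K)\{K}={B,Y,Z}; candidates ⊆ {A,N}.
size 0: {}; under {} K still reaches {A,B,N,Y,Z} ∋ Y.
{N}: K⊥Y given {N} in G with K→· removed — back-door holds.

K→Y: minimal back-door set {N}.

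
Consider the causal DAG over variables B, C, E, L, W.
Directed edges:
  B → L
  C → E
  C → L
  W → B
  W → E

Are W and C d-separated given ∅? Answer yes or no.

Yes — W ⊥ C | ∅.

Bayes-Ball from W | ∅ reaches {B,E,L}.
C ∉ reach(W|∅) ⇒ W ⊥ C | ∅.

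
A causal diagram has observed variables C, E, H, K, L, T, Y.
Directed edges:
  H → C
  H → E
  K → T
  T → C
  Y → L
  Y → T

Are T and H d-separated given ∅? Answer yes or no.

Yes — T ⊥ H | ∅.

Bayes-Ball from T | ∅ reaches {C,K,L,Y}.
H ∉ reach(T|∅) ⇒ T ⊥ H | ∅.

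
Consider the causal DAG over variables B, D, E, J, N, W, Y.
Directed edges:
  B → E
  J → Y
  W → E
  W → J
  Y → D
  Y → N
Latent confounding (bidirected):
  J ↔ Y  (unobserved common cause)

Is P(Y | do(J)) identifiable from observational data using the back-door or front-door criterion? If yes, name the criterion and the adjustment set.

P(Y|do(J)): not identifiable (no BD/FD set).

desc(J)\{J}={D,N,Y}; candidates ⊆ {B,E,W}.
J↔Y: latent back-door arc(s) into J.
size 0: {}; under {} J still reaches {D,E,N,W,Y} ∋ Y.
size 1: {B}, {E}, {W}; under {B} J still reaches {D,E,N,W,Y} ∋ Y.
size 2: {B,E}, {B,W}, {E,W}; under {B,E} J still reaches {D,N,W,Y} ∋ Y.
J↔Y cannot be blocked by any observed set — no back-door set.
No mediator lies on a directed J→…→Y path.
Neither criterion identifies P(Y|do(J)) in this graph.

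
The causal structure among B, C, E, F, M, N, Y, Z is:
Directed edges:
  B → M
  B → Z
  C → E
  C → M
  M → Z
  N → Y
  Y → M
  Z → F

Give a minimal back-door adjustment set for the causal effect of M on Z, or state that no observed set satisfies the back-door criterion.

M→Z: minimal back-door set {B}.

desc(M)\{M}={F,Z}; candidates ⊆ {B,C,E,N,Y}.
size 0: {}; under {} M still reaches {B,C,E,F,N,Y,Z} ∋ Z.
{B}: M⊥Z given {B} in G with M→· removed — back-door holds.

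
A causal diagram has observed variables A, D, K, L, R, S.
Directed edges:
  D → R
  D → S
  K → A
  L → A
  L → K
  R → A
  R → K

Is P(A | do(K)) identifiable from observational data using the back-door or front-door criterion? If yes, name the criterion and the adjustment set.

P(A|do(K)): backdoor, adjust for {L, R}.

desc(K)\{K}={A}; candidates ⊆ {D,L,R,S}.
size 0: {}; under {} K still reaches {A,D,L,R,S} ∋ A.
size 1: {D}, {L}, {R} …(+1); under {D} K still reaches {A,L,R} ∋ A.
{L,R}: K⊥A given {L,R} in G with K→· removed — back-door holds.
P(A|do(K)) = Σ_{L,R} P(A|K,L,R)·P(L,R).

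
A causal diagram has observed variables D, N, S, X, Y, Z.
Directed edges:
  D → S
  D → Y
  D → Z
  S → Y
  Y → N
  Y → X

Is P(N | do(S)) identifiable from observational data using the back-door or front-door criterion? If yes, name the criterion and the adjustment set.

desc(S)\{S}={N,X,Y}; candidates ⊆ {D,Z}.
size 0: {}; under {} S still reaches {D,N,X,Y,Z} ∋ N.
{D}: S⊥N given {D} in G with S→· removed — back-door holds.
P(N|do(S)) = Σ_{D} P(N|S,D)·P(D).

P(N|do(S)): backdoor, adjust for {D}.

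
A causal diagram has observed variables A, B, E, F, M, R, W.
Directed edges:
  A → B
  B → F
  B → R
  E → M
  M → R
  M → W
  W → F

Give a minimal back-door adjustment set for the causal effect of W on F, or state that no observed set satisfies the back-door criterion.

W→F: minimal back-door set ∅.

desc(W)\{W}={F}; candidates ⊆ {A,B,E,M,R}.
∅: W⊥F given ∅ in G with W→· removed — back-door holds.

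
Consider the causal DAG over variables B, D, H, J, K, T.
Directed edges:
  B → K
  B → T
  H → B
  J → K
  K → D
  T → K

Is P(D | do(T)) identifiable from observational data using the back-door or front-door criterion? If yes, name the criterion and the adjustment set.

P(D|do(T)): backdoor, adjust for {B}.

desc(T)\{T}={D,K}; candidates ⊆ {B,H,J}.
size 0: {}; under {} T still reaches {B,D,H,K} ∋ D.
{B}: T⊥D given {B} in G with T→· removed — back-door holds.
P(D|do(T)) = Σ_{B} P(D|T,B)·P(B).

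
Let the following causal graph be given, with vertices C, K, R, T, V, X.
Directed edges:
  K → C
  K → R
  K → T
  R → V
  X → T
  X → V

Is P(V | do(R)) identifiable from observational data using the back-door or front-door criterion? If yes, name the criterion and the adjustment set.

desc(R)\{R}={V}; candidates ⊆ {C,K,T,X}.
∅: R⊥V given ∅ in G with R→· removed — back-door holds.
P(V|do(R)) = P(V|R) — no adjustment needed.

P(V|do(R)): backdoor, adjust for ∅.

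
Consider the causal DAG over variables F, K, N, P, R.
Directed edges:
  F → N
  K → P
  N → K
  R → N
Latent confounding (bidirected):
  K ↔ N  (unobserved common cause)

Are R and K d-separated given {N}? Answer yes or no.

Bayes-Ball from R | {N} reaches {F,K,P}.
K ∈ reach(R|{N}) ⇒ R ⊥̸ K | {N}.

No — R and K are d-connected given {N}.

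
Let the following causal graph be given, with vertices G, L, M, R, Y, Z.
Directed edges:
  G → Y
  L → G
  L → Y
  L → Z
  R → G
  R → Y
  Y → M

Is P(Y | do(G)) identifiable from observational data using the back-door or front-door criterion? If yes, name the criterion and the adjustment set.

desc(G)\{G}={M,Y}; candidates ⊆ {L,R,Z}.
size 0: {}; under {} G still reaches {L,M,R,Y,Z} ∋ Y.
size 1: {L}, {R}, {Z}; under {L} G still reaches {M,R,Y} ∋ Y.
{L,R}: G⊥Y given {L,R} in G with G→· removed — back-door holds.
P(Y|do(G)) = Σ_{L,R} P(Y|G,L,R)·P(L,R).

P(Y|do(G)): backdoor, adjust for {L, R}.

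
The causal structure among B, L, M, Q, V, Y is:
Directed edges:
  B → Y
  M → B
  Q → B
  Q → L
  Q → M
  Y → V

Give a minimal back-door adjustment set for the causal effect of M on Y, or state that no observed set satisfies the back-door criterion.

M→Y: minimal back-door set {Q}.

desc(M)\{M}={B,V,Y}; candidates ⊆ {L,Q}.
size 0: {}; under {} M still reaches {B,L,Q,V,Y} ∋ Y.
{Q}: M⊥Y given {Q} in G with M→· removed — back-door holds.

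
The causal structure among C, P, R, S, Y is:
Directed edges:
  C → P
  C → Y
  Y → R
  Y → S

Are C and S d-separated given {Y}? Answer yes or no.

Yes — C ⊥ S | {Y}.

Bayes-Ball from C | {Y} reaches {P}.
S ∉ reach(C|{Y}) ⇒ C ⊥ S | {Y}.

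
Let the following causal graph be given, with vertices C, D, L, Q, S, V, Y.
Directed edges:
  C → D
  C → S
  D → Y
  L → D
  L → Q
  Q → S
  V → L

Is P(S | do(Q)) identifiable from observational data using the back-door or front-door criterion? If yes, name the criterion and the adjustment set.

P(S|do(Q)): backdoor, adjust for ∅.

desc(Q)\{Q}={S}; candidates ⊆ {C,D,L,V,Y}.
∅: Q⊥S given ∅ in G with Q→· removed — back-door holds.
P(S|do(Q)) = P(S|Q) — no adjustment needed.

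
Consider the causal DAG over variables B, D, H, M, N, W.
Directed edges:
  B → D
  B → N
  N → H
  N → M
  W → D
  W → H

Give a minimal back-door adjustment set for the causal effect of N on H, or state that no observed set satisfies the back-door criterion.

N→H: minimal back-door set ∅.

desc(N)\{N}={H,M}; candidates ⊆ {B,D,W}.
∅: N⊥H given ∅ in G with N→· removed — back-door holds.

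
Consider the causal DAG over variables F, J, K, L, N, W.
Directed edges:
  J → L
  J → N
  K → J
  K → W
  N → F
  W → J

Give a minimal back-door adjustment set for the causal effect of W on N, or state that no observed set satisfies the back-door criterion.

desc(W)\{W}={F,J,L,N}; candidates ⊆ {K}.
size 0: {}; under {} W still reaches {F,J,K,L,N} ∋ N.
{K}: W⊥N given {K} in G with W→· removed — back-door holds.

W→N: minimal back-door set {K}.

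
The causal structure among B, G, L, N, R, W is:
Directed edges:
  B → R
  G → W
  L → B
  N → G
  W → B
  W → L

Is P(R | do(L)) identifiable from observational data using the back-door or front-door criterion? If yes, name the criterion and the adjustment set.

desc(L)\{L}={B,R}; candidates ⊆ {G,N,W}.
size 0: {}; under {} L still reaches {B,G,N,R,W} ∋ R.
{W}: L⊥R given {W} in G with L→· removed — back-door holds.
P(R|do(L)) = Σ_{W} P(R|L,W)·P(W).

P(R|do(L)): backdoor, adjust for {W}.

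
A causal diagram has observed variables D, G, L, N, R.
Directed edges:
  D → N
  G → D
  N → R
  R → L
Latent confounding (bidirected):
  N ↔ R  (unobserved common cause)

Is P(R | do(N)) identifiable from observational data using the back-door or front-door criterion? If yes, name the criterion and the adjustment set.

P(R|do(N)): not identifiable (no BD/FD set).

desc(N)\{N}={L,R}; candidates ⊆ {D,G}.
N↔R: latent back-door arc(s) into N.
size 0: {}; under {} N still reaches {D,G,L,R} ∋ R.
size 1: {D}, {G}; under {D} N still reaches {L,R} ∋ R.
size 2: {D,G}; under {D,G} N still reaches {L,R} ∋ R.
N↔R cannot be blocked by any observed set — no back-door set.
No mediator lies on a directed N→…→R path.
Neither criterion identifies P(R|do(N)) in this graph.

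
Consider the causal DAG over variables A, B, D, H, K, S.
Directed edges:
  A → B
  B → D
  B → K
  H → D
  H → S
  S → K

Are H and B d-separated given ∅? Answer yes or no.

Yes — H ⊥ B | ∅.

Bayes-Ball from H | ∅ reaches {D,K,S}.
B ∉ reach(H|∅) ⇒ H ⊥ B | ∅.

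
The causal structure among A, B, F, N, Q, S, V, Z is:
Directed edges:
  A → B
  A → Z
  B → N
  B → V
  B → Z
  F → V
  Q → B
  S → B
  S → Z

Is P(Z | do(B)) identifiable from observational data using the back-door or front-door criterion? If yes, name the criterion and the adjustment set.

P(Z|do(B)): backdoor, adjust for {A, S}.

desc(B)\{B}={N,V,Z}; candidates ⊆ {A,F,Q,S}.
size 0: {}; under {} B still reaches {A,Q,S,Z} ∋ Z.
size 1: {A}, {F}, {Q} …(+1); under {A} B still reaches {Q,S,Z} ∋ Z.
{A,S}: B⊥Z given {A,S} in G with B→· removed — back-door holds.
P(Z|do(B)) = Σ_{A,S} P(Z|B,A,S)·P(A,S).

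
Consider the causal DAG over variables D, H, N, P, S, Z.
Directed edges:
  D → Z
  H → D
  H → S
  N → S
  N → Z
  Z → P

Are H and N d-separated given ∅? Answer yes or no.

Yes — H ⊥ N | ∅.

Bayes-Ball from H | ∅ reaches {D,P,S,Z}.
N ∉ reach(H|∅) ⇒ H ⊥ N | ∅.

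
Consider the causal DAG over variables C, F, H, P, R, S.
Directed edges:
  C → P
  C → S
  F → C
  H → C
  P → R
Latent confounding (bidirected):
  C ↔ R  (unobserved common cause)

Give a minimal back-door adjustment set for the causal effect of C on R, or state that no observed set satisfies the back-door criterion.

C→R: no observed back-door set.

desc(C)\{C}={P,R,S}; candidates ⊆ {F,H}.
C↔R: latent back-door arc(s) into C.
size 0: {}; under {} C still reaches {F,H,R} ∋ R.
size 1: {F}, {H}; under {F} C still reaches {H,R} ∋ R.
size 2: {F,H}; under {F,H} C still reaches {R} ∋ R.
C↔R cannot be blocked by any observed set — no back-door set.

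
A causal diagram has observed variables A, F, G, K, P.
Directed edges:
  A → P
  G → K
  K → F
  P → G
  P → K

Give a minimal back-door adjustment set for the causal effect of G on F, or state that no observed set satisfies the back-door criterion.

desc(G)\{G}={F,K}; candidates ⊆ {A,P}.
size 0: {}; under {} G still reaches {A,F,K,P} ∋ F.
{P}: G⊥F given {P} in G with G→· removed — back-door holds.

G→F: minimal back-door set {P}.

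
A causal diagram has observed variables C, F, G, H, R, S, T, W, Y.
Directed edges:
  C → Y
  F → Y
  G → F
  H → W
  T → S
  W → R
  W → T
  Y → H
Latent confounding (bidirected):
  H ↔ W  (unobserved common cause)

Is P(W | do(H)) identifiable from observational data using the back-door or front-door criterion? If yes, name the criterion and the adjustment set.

desc(H)\{H}={R,S,T,W}; candidates ⊆ {C,F,G,Y}.
H↔W: latent back-door arc(s) into H.
size 0: {}; under {} H still reaches {C,F,G,R,S,T,W,Y} ∋ W.
size 1: {C}, {F}, {G} …(+1); under {C} H still reaches {F,G,R,S,T,W,Y} ∋ W.
size 2: {C,F}, {C,G}, {C,Y} …(+3); under {C,F} H still reaches {R,S,T,W,Y} ∋ W.
H↔W cannot be blocked by any observed set — no back-door set.
No mediator lies on a directed H→…→W path.
Neither criterion identifies P(W|do(H)) in this graph.

P(W|do(H)): not identifiable (no BD/FD set).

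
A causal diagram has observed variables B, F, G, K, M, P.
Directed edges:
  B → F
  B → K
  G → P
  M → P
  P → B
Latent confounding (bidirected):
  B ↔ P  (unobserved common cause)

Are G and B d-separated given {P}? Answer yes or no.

No — G and B are d-connected given {P}.

Bayes-Ball from G | {P} reaches {B,F,K,M}.
B ∈ reach(G|{P}) ⇒ G ⊥̸ B | {P}.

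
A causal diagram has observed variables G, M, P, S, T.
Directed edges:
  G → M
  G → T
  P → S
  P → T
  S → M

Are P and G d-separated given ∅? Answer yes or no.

Yes — P ⊥ G | ∅.

Bayes-Ball from P | ∅ reaches {M,S,T}.
G ∉ reach(P|∅) ⇒ P ⊥ G | ∅.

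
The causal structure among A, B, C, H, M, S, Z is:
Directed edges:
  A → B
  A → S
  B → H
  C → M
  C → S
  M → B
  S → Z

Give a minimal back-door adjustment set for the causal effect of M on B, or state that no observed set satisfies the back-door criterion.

desc(M)\{M}={B,H}; candidates ⊆ {A,C,S,Z}.
∅: M⊥B given ∅ in G with M→· removed — back-door holds.

M→B: minimal back-door set ∅.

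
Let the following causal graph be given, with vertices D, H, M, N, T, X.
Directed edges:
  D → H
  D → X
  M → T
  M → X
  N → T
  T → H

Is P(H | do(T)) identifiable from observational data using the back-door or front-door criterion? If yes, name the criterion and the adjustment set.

P(H|do(T)): backdoor, adjust for ∅.

desc(T)\{T}={H}; candidates ⊆ {D,M,N,X}.
∅: T⊥H given ∅ in G with T→· removed — back-door holds.
P(H|do(T)) = P(H|T) — no adjustment needed.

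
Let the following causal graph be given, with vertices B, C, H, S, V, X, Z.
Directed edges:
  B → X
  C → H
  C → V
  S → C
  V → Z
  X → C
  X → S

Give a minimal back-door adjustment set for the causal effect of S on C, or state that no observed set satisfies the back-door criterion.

desc(S)\{S}={C,H,V,Z}; candidates ⊆ {B,X}.
size 0: {}; under {} S still reaches {B,C,H,V,X,Z} ∋ C.
{X}: S⊥C given {X} in G with S→· removed — back-door holds.

S→C: minimal back-door set {X}.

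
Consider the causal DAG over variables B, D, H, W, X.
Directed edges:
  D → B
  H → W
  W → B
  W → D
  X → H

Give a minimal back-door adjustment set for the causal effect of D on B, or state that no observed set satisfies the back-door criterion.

D→B: minimal back-door set {W}.

desc(D)\{D}={B}; candidates ⊆ {H,W,X}.
size 0: {}; under {} D still reaches {B,H,W,X} ∋ B.
{W}: D⊥B given {W} in G with D→· removed — back-door holds.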